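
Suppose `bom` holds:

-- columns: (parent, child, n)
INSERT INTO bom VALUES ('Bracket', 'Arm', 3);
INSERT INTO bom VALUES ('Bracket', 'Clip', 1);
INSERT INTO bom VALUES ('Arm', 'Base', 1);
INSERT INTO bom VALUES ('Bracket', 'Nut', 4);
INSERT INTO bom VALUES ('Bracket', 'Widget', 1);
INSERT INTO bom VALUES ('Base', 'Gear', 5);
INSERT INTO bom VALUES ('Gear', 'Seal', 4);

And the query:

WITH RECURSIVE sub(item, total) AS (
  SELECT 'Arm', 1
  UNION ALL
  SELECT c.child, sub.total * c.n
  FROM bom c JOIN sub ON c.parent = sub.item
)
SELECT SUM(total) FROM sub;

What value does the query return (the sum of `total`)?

27

Base: (Arm, total=1).
Iteration 1: components of {Arm} -> Base = 1*1 = 1.
Iteration 2: components of {Base} -> Gear = 1*5 = 5.
Iteration 3: components of {Gear} -> Seal = 5*4 = 20.
Iteration 4: no further components; recursion stops.
SUM(total) = 1 + 1 + 5 + 20 = 27.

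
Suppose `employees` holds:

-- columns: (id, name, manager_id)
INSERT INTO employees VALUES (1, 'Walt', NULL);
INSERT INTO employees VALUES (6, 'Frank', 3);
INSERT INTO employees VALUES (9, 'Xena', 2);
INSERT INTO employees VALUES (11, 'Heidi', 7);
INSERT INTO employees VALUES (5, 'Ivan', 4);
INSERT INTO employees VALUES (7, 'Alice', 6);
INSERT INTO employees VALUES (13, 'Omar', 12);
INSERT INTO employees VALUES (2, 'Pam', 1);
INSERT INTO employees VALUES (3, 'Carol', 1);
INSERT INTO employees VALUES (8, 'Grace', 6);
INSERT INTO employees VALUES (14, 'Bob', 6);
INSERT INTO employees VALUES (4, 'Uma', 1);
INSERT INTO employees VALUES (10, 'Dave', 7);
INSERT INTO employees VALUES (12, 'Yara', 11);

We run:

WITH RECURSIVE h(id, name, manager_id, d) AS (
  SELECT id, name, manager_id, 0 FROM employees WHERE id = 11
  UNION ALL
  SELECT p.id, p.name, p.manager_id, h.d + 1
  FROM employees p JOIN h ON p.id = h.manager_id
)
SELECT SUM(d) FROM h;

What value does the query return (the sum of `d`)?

Base: id=11 (Heidi), manager_id=7, d 0.
Iteration 1: join on id=7 -> Alice (id 7, manager_id=6, d 1).
Iteration 2: join on id=6 -> Frank (id 6, manager_id=3, d 2).
Iteration 3: join on id=3 -> Carol (id 3, manager_id=1, d 3).
Iteration 4: join on id=1 -> Walt (id 1, manager_id=NULL, d 4).
Iteration 5: manager_id is NULL; no match; recursion stops.
SUM(d) = 0 + 1 + 2 + 3 + 4 = 10.

10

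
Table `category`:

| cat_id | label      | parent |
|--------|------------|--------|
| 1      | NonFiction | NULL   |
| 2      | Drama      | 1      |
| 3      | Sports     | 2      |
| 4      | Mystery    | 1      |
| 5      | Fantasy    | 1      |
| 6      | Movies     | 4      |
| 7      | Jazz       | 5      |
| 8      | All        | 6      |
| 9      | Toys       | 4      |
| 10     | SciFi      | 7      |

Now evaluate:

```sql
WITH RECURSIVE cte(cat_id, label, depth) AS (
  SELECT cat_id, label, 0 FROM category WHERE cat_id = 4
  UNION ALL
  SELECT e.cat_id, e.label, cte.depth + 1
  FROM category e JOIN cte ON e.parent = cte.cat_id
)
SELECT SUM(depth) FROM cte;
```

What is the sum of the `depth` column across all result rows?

4

Base: cat_id=4 (Mystery) at depth 0.
Iteration 1: rows with parent in {4} -> Movies (id 6, depth 1), Toys (id 9, depth 1).
Iteration 2: rows with parent in {6,9} -> All (id 8, depth 2).
Iteration 3: no rows with parent in {8}; recursion stops.
SUM(depth) = 0 + 1 + 1 + 2 = 4.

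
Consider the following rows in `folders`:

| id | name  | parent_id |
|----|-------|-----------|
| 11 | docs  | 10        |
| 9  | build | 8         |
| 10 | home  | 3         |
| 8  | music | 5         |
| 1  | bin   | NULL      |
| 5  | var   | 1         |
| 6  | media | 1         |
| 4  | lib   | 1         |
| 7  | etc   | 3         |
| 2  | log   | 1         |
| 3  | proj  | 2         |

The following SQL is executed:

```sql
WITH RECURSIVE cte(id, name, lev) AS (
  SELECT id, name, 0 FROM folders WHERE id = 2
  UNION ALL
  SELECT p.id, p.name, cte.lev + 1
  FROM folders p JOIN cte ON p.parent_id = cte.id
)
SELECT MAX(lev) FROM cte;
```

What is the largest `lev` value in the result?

Base: id=2 (log) at lev 0.
Iteration 1: rows with parent_id in {2} -> proj (id 3, lev 1).
Iteration 2: rows with parent_id in {3} -> etc (id 7, lev 2), home (id 10, lev 2).
Iteration 3: rows with parent_id in {7,10} -> docs (id 11, lev 3).
Iteration 4: no rows with parent_id in {11}; recursion stops.
lev values: 0, 1, 2, 2, 3; the maximum is 3.

3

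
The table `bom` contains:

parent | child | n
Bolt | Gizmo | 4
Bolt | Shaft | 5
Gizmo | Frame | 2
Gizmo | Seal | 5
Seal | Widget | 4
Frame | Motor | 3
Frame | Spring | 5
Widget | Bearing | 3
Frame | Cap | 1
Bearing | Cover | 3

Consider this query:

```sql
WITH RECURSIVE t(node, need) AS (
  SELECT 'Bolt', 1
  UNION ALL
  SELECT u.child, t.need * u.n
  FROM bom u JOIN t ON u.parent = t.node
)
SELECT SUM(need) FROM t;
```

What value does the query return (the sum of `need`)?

Base: (Bolt, need=1).
Iteration 1: components of {Bolt} -> Gizmo = 1*4 = 4, Shaft = 1*5 = 5.
Iteration 2: components of {Gizmo,Shaft} -> Frame = 4*2 = 8, Seal = 4*5 = 20.
Iteration 3: components of {Frame,Seal} -> Cap = 8*1 = 8, Motor = 8*3 = 24, Spring = 8*5 = 40, Widget = 20*4 = 80.
Iteration 4: components of {Cap,Motor,Spring,Widget} -> Bearing = 80*3 = 240.
Iteration 5: components of {Bearing} -> Cover = 240*3 = 720.
Iteration 6: no further components; recursion stops.
SUM(need) = 1 + 4 + 5 + 8 + 20 + 24 + 40 + 8 + 80 + 240 + 720 = 1150.

1150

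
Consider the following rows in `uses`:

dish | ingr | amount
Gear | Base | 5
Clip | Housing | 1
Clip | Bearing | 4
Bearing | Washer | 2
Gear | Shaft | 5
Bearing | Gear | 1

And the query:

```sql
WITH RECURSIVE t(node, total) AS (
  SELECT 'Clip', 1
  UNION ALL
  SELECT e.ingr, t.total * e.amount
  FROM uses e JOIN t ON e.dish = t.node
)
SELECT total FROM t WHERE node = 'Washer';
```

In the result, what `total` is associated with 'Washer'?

8

Base: (Clip, total=1).
Iteration 1: components of {Clip} -> Bearing = 1*4 = 4, Housing = 1*1 = 1.
Iteration 2: components of {Bearing,Housing} -> Gear = 4*1 = 4, Washer = 4*2 = 8.
Iteration 3: components of {Gear,Washer} -> Base = 4*5 = 20, Shaft = 4*5 = 20.
Iteration 4: no further components; recursion stops.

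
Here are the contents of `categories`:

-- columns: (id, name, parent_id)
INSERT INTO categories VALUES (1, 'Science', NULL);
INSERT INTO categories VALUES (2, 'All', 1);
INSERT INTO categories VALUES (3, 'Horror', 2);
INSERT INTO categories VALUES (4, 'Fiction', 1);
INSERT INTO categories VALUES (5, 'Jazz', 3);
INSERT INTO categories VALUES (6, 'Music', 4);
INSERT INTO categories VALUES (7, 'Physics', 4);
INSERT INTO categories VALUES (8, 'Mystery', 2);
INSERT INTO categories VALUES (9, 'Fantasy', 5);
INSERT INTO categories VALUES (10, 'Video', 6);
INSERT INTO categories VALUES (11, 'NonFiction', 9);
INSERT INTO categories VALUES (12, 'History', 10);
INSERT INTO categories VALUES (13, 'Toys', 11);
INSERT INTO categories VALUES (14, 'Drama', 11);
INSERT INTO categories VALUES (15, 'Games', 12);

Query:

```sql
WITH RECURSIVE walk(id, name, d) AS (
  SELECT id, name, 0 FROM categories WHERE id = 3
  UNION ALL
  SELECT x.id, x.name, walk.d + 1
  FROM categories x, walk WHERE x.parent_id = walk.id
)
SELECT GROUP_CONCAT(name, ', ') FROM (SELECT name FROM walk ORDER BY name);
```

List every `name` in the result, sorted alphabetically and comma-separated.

Base: id=3 (Horror) at d 0.
Iteration 1: rows with parent_id in {3} -> Jazz (id 5, d 1).
Iteration 2: rows with parent_id in {5} -> Fantasy (id 9, d 2).
Iteration 3: rows with parent_id in {9} -> NonFiction (id 11, d 3).
Iteration 4: rows with parent_id in {11} -> Toys (id 13, d 4), Drama (id 14, d 4).
Iteration 5: no rows with parent_id in {13,14}; recursion stops.

Drama, Fantasy, Horror, Jazz, NonFiction, Toys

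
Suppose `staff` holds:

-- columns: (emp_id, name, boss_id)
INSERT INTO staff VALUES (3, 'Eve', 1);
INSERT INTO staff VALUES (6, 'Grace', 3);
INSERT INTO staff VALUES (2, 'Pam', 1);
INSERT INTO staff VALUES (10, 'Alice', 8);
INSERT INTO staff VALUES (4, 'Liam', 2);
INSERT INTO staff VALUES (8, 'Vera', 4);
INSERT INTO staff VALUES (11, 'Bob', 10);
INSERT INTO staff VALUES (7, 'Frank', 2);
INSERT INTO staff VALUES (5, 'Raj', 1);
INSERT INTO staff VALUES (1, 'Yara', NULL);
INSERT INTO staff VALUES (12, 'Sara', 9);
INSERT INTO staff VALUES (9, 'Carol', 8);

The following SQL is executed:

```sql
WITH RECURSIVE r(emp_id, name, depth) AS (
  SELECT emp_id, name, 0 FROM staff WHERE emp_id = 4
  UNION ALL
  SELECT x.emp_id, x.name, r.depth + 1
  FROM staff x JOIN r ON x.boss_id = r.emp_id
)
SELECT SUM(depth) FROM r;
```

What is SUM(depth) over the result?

11

Base: emp_id=4 (Liam) at depth 0.
Iteration 1: rows with boss_id in {4} -> Vera (id 8, depth 1).
Iteration 2: rows with boss_id in {8} -> Carol (id 9, depth 2), Alice (id 10, depth 2).
Iteration 3: rows with boss_id in {9,10} -> Bob (id 11, depth 3), Sara (id 12, depth 3).
Iteration 4: no rows with boss_id in {11,12}; recursion stops.
SUM(depth) = 0 + 1 + 2 + 2 + 3 + 3 = 11.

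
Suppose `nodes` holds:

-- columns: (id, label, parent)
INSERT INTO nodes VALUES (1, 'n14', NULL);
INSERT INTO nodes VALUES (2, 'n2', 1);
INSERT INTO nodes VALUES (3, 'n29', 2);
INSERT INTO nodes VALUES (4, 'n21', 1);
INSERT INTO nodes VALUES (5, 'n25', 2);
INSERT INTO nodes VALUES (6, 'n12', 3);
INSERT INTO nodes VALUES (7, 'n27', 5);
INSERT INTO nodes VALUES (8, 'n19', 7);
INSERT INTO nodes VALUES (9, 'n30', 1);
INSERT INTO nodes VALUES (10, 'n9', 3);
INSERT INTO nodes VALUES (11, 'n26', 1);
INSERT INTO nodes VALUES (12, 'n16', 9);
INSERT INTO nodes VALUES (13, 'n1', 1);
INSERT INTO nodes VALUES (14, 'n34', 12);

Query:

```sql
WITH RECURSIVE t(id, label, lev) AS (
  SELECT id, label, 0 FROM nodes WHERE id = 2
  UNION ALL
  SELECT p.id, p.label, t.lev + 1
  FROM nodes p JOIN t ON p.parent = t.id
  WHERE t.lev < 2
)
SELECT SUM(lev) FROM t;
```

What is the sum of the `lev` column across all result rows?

8

Base: id=2 (n2) at lev 0.
Iteration 1: rows with parent in {2} -> n29 (id 3, lev 1), n25 (id 5, lev 1).
Iteration 2: rows with parent in {3,5} -> n12 (id 6, lev 2), n27 (id 7, lev 2), n9 (id 10, lev 2).
Iteration 3: lev < 2 fails for all current rows; recursion stops.
SUM(lev) = 0 + 1 + 1 + 2 + 2 + 2 = 8.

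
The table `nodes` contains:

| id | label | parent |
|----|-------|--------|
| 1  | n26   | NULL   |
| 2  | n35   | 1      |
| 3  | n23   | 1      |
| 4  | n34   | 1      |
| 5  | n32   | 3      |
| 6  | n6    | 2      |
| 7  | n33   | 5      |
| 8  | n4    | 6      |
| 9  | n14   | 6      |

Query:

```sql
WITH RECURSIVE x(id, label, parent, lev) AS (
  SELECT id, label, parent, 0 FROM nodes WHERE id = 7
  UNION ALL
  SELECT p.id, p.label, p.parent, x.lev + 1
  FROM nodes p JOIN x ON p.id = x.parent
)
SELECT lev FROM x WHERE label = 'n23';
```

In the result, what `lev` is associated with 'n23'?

2

Base: id=7 (n33), parent=5, lev 0.
Iteration 1: join on id=5 -> n32 (id 5, parent=3, lev 1).
Iteration 2: join on id=3 -> n23 (id 3, parent=1, lev 2).
Iteration 3: join on id=1 -> n26 (id 1, parent=NULL, lev 3).
Iteration 4: parent is NULL; no match; recursion stops.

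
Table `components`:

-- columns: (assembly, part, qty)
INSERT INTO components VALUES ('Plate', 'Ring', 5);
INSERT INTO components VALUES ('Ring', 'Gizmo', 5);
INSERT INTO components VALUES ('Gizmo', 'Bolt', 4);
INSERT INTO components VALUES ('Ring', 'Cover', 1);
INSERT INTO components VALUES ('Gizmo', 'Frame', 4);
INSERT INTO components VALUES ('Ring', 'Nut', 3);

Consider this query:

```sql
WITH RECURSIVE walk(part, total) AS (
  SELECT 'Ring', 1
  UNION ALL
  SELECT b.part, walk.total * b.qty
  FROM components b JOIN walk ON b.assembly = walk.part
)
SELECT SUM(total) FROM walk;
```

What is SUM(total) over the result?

50

Base: (Ring, total=1).
Iteration 1: components of {Ring} -> Cover = 1*1 = 1, Gizmo = 1*5 = 5, Nut = 1*3 = 3.
Iteration 2: components of {Cover,Gizmo,Nut} -> Bolt = 5*4 = 20, Frame = 5*4 = 20.
Iteration 3: no further components; recursion stops.
SUM(total) = 1 + 5 + 1 + 3 + 20 + 20 = 50.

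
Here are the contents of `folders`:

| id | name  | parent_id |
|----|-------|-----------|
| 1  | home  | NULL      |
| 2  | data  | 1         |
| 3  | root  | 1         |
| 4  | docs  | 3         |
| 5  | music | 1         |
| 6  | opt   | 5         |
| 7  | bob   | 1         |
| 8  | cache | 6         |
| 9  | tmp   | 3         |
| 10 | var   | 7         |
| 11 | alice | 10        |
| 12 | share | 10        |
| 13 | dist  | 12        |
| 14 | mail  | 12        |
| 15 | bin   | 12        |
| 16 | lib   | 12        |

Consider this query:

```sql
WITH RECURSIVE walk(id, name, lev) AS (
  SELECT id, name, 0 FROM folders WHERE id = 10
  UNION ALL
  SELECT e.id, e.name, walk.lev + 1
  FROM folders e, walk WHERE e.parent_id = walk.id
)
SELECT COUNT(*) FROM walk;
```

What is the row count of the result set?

Base: id=10 (var) at lev 0.
Iteration 1: rows with parent_id in {10} -> alice (id 11, lev 1), share (id 12, lev 1).
Iteration 2: rows with parent_id in {11,12} -> dist (id 13, lev 2), mail (id 14, lev 2), bin (id 15, lev 2), lib (id 16, lev 2).
Iteration 3: no rows with parent_id in {13,14,15,16}; recursion stops.
Total rows emitted: 7.

7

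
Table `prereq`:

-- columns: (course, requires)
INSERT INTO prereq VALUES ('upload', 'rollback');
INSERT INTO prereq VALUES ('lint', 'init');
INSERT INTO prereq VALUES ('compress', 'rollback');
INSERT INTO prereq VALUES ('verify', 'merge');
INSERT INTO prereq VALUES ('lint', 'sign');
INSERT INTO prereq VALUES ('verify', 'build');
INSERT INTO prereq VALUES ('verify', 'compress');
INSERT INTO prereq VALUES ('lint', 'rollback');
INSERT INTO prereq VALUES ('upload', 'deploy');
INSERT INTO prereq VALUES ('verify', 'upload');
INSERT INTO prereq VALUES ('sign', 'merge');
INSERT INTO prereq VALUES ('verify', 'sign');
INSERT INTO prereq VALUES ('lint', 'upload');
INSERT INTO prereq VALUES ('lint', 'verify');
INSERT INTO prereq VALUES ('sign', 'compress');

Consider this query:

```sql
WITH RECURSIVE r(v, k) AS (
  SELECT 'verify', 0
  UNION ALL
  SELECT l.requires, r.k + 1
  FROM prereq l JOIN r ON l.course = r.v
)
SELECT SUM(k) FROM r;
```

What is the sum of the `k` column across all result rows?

Base: (verify, k=0).
Iteration 1: edges from {verify} -> (build, k=1), (compress, k=1), (merge, k=1), (sign, k=1), (upload, k=1).
Iteration 2: edges from {build,compress,merge,sign,upload} -> (compress, k=2), (deploy, k=2), (merge, k=2), (rollback, k=2) x2. [UNION ALL keeps all 5 new rows, including repeats]
Iteration 3: edges from {compress,deploy,merge,rollback} -> (rollback, k=3).
Iteration 4: no outgoing edges from {rollback}; recursion stops.
SUM(k) = 0 + 1 + 1 + 1 + 1 + 1 + 2 + 2 + 2 + 2 + 2 + 3 = 18.

18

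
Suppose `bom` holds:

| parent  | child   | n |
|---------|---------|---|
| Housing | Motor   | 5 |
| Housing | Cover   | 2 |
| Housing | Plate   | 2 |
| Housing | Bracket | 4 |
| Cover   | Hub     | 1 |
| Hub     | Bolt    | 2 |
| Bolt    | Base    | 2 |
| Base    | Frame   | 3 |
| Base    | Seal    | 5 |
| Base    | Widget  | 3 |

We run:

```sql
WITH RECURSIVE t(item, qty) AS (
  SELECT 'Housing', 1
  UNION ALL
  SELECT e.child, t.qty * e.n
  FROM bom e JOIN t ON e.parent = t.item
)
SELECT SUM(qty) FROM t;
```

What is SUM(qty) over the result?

Base: (Housing, qty=1).
Iteration 1: components of {Housing} -> Bracket = 1*4 = 4, Cover = 1*2 = 2, Motor = 1*5 = 5, Plate = 1*2 = 2.
Iteration 2: components of {Bracket,Cover,Motor,Plate} -> Hub = 2*1 = 2.
Iteration 3: components of {Hub} -> Bolt = 2*2 = 4.
Iteration 4: components of {Bolt} -> Base = 4*2 = 8.
Iteration 5: components of {Base} -> Frame = 8*3 = 24, Seal = 8*5 = 40, Widget = 8*3 = 24.
Iteration 6: no further components; recursion stops.
SUM(qty) = 1 + 5 + 2 + 2 + 4 + 2 + 4 + 8 + 24 + 40 + 24 = 116.

116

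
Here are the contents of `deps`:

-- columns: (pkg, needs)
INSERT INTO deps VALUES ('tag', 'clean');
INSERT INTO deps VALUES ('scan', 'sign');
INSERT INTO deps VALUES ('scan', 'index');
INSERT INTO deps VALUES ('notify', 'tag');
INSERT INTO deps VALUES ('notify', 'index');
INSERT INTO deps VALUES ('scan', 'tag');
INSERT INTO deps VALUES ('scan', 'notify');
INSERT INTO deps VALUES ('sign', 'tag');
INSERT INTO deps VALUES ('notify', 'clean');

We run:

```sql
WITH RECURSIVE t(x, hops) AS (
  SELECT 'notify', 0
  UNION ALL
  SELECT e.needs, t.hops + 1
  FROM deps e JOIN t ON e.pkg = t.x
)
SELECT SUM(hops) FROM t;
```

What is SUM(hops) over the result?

5

Base: (notify, hops=0).
Iteration 1: edges from {notify} -> (clean, hops=1), (index, hops=1), (tag, hops=1).
Iteration 2: edges from {clean,index,tag} -> (clean, hops=2).
Iteration 3: no outgoing edges from {clean}; recursion stops.
SUM(hops) = 0 + 1 + 1 + 1 + 2 = 5.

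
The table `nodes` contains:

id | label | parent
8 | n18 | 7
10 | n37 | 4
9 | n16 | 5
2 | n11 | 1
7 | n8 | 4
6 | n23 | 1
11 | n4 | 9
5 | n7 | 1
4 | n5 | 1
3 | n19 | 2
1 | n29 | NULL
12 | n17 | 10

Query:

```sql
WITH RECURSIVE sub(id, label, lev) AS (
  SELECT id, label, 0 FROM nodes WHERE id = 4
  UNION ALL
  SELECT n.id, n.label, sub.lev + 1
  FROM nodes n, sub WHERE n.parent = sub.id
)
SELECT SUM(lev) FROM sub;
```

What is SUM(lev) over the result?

6

Base: id=4 (n5) at lev 0.
Iteration 1: rows with parent in {4} -> n8 (id 7, lev 1), n37 (id 10, lev 1).
Iteration 2: rows with parent in {7,10} -> n18 (id 8, lev 2), n17 (id 12, lev 2).
Iteration 3: no rows with parent in {8,12}; recursion stops.
SUM(lev) = 0 + 1 + 1 + 2 + 2 = 6.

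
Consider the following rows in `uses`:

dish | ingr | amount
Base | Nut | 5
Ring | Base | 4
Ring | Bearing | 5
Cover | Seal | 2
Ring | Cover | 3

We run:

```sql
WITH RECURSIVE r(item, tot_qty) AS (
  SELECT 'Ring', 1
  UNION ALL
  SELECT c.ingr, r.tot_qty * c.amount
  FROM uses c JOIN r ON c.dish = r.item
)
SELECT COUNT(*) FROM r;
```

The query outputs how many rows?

Base: (Ring, tot_qty=1).
Iteration 1: components of {Ring} -> Base = 1*4 = 4, Bearing = 1*5 = 5, Cover = 1*3 = 3.
Iteration 2: components of {Base,Bearing,Cover} -> Nut = 4*5 = 20, Seal = 3*2 = 6.
Iteration 3: no further components; recursion stops.
Total rows emitted: 6.

6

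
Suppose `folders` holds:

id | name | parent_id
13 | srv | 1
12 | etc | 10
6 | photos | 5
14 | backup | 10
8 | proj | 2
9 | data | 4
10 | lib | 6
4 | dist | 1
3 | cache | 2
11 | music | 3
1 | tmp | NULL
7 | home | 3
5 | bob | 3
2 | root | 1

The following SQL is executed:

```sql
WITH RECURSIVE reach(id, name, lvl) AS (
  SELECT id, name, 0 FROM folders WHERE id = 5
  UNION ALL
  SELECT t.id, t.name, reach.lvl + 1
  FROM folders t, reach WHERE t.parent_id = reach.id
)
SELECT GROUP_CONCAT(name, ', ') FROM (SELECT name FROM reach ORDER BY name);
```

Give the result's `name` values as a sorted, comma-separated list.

Base: id=5 (bob) at lvl 0.
Iteration 1: rows with parent_id in {5} -> photos (id 6, lvl 1).
Iteration 2: rows with parent_id in {6} -> lib (id 10, lvl 2).
Iteration 3: rows with parent_id in {10} -> etc (id 12, lvl 3), backup (id 14, lvl 3).
Iteration 4: no rows with parent_id in {12,14}; recursion stops.

backup, bob, etc, lib, photos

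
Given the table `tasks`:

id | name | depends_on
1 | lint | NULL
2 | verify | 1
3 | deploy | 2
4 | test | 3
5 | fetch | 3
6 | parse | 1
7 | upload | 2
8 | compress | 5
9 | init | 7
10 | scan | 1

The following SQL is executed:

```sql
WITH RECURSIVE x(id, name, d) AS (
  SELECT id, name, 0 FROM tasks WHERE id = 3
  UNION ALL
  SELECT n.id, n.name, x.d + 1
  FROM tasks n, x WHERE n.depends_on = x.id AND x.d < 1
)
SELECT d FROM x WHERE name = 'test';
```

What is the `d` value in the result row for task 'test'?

Base: id=3 (deploy) at d 0.
Iteration 1: rows with depends_on in {3} -> test (id 4, d 1), fetch (id 5, d 1).
Iteration 2: d < 1 fails for all current rows; recursion stops.

1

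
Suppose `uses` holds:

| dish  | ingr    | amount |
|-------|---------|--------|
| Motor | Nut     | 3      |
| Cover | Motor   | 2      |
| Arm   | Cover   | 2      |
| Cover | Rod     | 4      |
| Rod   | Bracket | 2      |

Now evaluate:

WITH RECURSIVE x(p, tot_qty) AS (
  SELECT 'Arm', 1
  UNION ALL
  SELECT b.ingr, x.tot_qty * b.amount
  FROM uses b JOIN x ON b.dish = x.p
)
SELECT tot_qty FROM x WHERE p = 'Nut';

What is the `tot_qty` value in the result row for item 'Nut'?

Base: (Arm, tot_qty=1).
Iteration 1: components of {Arm} -> Cover = 1*2 = 2.
Iteration 2: components of {Cover} -> Motor = 2*2 = 4, Rod = 2*4 = 8.
Iteration 3: components of {Motor,Rod} -> Bracket = 8*2 = 16, Nut = 4*3 = 12.
Iteration 4: no further components; recursion stops.

12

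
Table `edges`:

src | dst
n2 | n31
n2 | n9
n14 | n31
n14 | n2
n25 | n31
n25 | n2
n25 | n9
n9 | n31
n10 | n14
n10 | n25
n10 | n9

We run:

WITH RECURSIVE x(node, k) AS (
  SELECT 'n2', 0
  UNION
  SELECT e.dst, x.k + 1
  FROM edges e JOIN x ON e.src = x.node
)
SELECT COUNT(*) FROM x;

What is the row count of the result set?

Base: (n2, k=0).
Iteration 1: edges from {n2} -> (n31, k=1), (n9, k=1).
Iteration 2: edges from {n31,n9} -> (n31, k=2).
Iteration 3: no outgoing edges from {n31}; recursion stops.
Total rows emitted: 4.

4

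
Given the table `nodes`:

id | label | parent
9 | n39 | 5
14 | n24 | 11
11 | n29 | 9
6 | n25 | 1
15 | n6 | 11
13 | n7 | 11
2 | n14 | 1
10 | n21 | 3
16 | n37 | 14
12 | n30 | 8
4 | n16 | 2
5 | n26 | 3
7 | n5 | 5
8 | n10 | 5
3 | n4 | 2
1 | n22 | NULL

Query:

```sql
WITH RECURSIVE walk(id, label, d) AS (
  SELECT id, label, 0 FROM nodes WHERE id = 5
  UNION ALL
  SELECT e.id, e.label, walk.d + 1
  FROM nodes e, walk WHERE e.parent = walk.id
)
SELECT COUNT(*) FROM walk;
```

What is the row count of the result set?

Base: id=5 (n26) at d 0.
Iteration 1: rows with parent in {5} -> n5 (id 7, d 1), n10 (id 8, d 1), n39 (id 9, d 1).
Iteration 2: rows with parent in {7,8,9} -> n29 (id 11, d 2), n30 (id 12, d 2).
Iteration 3: rows with parent in {11,12} -> n7 (id 13, d 3), n24 (id 14, d 3), n6 (id 15, d 3).
Iteration 4: rows with parent in {13,14,15} -> n37 (id 16, d 4).
Iteration 5: no rows with parent in {16}; recursion stops.
Total rows emitted: 10.

10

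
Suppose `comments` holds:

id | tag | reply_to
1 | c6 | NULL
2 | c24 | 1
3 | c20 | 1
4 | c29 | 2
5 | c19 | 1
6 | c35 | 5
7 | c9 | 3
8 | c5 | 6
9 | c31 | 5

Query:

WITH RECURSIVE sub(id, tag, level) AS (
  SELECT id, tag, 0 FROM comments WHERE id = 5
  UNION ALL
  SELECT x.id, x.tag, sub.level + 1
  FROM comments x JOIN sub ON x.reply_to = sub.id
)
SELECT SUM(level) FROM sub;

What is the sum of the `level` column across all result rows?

Base: id=5 (c19) at level 0.
Iteration 1: rows with reply_to in {5} -> c35 (id 6, level 1), c31 (id 9, level 1).
Iteration 2: rows with reply_to in {6,9} -> c5 (id 8, level 2).
Iteration 3: no rows with reply_to in {8}; recursion stops.
SUM(level) = 0 + 1 + 1 + 2 = 4.

4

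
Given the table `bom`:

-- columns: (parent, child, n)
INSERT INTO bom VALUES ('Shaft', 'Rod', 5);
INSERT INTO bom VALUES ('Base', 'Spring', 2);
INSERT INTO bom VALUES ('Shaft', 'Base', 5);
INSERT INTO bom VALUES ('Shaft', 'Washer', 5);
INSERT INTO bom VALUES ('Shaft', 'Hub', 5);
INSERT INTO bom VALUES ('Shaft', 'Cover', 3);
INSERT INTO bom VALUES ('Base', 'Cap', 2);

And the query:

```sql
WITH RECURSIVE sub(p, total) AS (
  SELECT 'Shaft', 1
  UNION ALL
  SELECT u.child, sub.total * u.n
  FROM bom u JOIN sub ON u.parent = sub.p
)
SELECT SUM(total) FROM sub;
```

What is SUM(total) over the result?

Base: (Shaft, total=1).
Iteration 1: components of {Shaft} -> Base = 1*5 = 5, Cover = 1*3 = 3, Hub = 1*5 = 5, Rod = 1*5 = 5, Washer = 1*5 = 5.
Iteration 2: components of {Base,Cover,Hub,Rod,Washer} -> Cap = 5*2 = 10, Spring = 5*2 = 10.
Iteration 3: no further components; recursion stops.
SUM(total) = 1 + 5 + 5 + 5 + 3 + 5 + 10 + 10 = 44.

44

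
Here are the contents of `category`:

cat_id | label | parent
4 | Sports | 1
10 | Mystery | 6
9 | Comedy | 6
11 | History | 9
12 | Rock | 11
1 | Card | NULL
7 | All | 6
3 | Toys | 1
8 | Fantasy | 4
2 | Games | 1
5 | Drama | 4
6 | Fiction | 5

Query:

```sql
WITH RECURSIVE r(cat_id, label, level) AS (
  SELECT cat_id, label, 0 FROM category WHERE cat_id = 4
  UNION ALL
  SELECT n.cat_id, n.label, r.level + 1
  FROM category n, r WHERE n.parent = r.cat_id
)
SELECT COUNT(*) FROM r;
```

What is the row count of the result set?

Base: cat_id=4 (Sports) at level 0.
Iteration 1: rows with parent in {4} -> Drama (id 5, level 1), Fantasy (id 8, level 1).
Iteration 2: rows with parent in {5,8} -> Fiction (id 6, level 2).
Iteration 3: rows with parent in {6} -> All (id 7, level 3), Comedy (id 9, level 3), Mystery (id 10, level 3).
Iteration 4: rows with parent in {7,9,10} -> History (id 11, level 4).
Iteration 5: rows with parent in {11} -> Rock (id 12, level 5).
Iteration 6: no rows with parent in {12}; recursion stops.
Total rows emitted: 9.

9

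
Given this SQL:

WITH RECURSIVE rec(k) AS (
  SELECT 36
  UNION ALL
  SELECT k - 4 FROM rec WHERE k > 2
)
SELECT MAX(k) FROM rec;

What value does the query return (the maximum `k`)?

36

Base: k=36.
Iteration 1: 36 > 2 holds -> k = 36 - 4 = 32.
Iteration 2: 32 > 2 holds -> k = 32 - 4 = 28.
Iteration 3: 28 > 2 holds -> k = 28 - 4 = 24.
Iteration 4: 24 > 2 holds -> k = 24 - 4 = 20.
Iteration 5: 20 > 2 holds -> k = 20 - 4 = 16.
Iteration 6: 16 > 2 holds -> k = 16 - 4 = 12.
Iteration 7: 12 > 2 holds -> k = 12 - 4 = 8.
Iteration 8: 8 > 2 holds -> k = 8 - 4 = 4.
Iteration 9: 4 > 2 holds -> k = 4 - 4 = 0.
Iteration 10: 0 > 2 fails; recursion stops.
k values: 36, 32, 28, 24, 20, 16, 12, 8, 4, 0; the maximum is 36.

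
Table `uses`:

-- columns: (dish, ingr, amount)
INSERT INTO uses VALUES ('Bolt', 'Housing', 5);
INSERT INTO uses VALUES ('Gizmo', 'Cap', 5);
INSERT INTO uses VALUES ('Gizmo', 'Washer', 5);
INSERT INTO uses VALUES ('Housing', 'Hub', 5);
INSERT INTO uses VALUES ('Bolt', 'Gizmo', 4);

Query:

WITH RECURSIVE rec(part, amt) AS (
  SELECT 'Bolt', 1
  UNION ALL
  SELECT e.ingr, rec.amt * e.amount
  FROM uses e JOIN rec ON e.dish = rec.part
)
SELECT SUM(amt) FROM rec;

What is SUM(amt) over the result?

Base: (Bolt, amt=1).
Iteration 1: components of {Bolt} -> Gizmo = 1*4 = 4, Housing = 1*5 = 5.
Iteration 2: components of {Gizmo,Housing} -> Cap = 4*5 = 20, Hub = 5*5 = 25, Washer = 4*5 = 20.
Iteration 3: no further components; recursion stops.
SUM(amt) = 1 + 5 + 4 + 25 + 20 + 20 = 75.

75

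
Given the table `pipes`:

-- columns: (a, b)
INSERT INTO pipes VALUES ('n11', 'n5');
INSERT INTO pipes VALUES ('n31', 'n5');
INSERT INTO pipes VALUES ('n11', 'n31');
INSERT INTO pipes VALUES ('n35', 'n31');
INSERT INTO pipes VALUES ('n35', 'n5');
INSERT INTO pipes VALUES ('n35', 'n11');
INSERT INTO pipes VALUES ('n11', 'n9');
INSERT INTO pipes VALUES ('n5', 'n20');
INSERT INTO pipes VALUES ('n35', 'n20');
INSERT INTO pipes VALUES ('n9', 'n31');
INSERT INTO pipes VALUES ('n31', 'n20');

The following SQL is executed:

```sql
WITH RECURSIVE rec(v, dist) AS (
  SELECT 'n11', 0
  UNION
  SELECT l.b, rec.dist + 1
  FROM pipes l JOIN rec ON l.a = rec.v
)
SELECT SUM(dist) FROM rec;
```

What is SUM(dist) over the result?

Base: (n11, dist=0).
Iteration 1: edges from {n11} -> (n31, dist=1), (n5, dist=1), (n9, dist=1).
Iteration 2: edges from {n31,n5,n9} -> (n20, dist=2), (n31, dist=2), (n5, dist=2). [UNION drops 1 duplicate row(s)]
Iteration 3: edges from {n20,n31,n5} -> (n20, dist=3), (n5, dist=3). [UNION drops 1 duplicate row(s)]
Iteration 4: edges from {n20,n5} -> (n20, dist=4).
Iteration 5: no outgoing edges from {n20}; recursion stops.
SUM(dist) = 0 + 1 + 1 + 1 + 2 + 2 + 2 + 3 + 3 + 4 = 19.

19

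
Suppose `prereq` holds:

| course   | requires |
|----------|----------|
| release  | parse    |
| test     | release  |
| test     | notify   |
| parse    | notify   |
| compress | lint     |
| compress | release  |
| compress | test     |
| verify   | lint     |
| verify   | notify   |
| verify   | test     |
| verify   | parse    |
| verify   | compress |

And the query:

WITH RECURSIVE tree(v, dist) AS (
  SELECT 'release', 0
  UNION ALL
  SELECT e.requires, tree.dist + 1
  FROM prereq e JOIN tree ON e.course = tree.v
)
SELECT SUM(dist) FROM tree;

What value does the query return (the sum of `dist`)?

Base: (release, dist=0).
Iteration 1: edges from {release} -> (parse, dist=1).
Iteration 2: edges from {parse} -> (notify, dist=2).
Iteration 3: no outgoing edges from {notify}; recursion stops.
SUM(dist) = 0 + 1 + 2 = 3.

3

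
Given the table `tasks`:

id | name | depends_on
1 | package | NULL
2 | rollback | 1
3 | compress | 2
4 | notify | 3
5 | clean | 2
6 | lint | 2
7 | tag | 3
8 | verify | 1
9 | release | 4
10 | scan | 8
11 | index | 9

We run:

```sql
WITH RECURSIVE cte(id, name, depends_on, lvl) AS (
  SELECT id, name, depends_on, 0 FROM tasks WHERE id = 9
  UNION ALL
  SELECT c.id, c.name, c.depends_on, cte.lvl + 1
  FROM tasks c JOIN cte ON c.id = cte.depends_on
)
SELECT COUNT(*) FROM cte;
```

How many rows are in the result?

Base: id=9 (release), depends_on=4, lvl 0.
Iteration 1: join on id=4 -> notify (id 4, depends_on=3, lvl 1).
Iteration 2: join on id=3 -> compress (id 3, depends_on=2, lvl 2).
Iteration 3: join on id=2 -> rollback (id 2, depends_on=1, lvl 3).
Iteration 4: join on id=1 -> package (id 1, depends_on=NULL, lvl 4).
Iteration 5: depends_on is NULL; no match; recursion stops.
Total rows emitted: 5.

5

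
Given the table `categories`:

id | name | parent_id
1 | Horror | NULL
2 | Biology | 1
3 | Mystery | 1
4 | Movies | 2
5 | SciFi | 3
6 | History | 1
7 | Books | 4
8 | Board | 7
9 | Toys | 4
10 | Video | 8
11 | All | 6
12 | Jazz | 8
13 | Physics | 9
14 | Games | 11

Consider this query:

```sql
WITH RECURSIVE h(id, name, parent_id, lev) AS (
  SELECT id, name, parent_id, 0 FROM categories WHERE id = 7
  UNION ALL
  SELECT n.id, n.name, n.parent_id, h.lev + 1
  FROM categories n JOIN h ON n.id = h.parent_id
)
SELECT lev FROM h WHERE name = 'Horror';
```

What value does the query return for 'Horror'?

Base: id=7 (Books), parent_id=4, lev 0.
Iteration 1: join on id=4 -> Movies (id 4, parent_id=2, lev 1).
Iteration 2: join on id=2 -> Biology (id 2, parent_id=1, lev 2).
Iteration 3: join on id=1 -> Horror (id 1, parent_id=NULL, lev 3).
Iteration 4: parent_id is NULL; no match; recursion stops.

3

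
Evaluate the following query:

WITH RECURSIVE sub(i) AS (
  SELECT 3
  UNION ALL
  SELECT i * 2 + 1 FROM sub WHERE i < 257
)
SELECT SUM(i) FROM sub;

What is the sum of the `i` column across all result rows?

Base: i=3.
Iteration 1: 3 < 257 holds -> i = 3 * 2 + 1 = 7.
Iteration 2: 7 < 257 holds -> i = 7 * 2 + 1 = 15.
Iteration 3: 15 < 257 holds -> i = 15 * 2 + 1 = 31.
Iteration 4: 31 < 257 holds -> i = 31 * 2 + 1 = 63.
Iteration 5: 63 < 257 holds -> i = 63 * 2 + 1 = 127.
Iteration 6: 127 < 257 holds -> i = 127 * 2 + 1 = 255.
Iteration 7: 255 < 257 holds -> i = 255 * 2 + 1 = 511.
Iteration 8: 511 < 257 fails; recursion stops.
SUM(i) = 3 + 7 + 15 + 31 + 63 + 127 + 255 + 511 = 1012.

1012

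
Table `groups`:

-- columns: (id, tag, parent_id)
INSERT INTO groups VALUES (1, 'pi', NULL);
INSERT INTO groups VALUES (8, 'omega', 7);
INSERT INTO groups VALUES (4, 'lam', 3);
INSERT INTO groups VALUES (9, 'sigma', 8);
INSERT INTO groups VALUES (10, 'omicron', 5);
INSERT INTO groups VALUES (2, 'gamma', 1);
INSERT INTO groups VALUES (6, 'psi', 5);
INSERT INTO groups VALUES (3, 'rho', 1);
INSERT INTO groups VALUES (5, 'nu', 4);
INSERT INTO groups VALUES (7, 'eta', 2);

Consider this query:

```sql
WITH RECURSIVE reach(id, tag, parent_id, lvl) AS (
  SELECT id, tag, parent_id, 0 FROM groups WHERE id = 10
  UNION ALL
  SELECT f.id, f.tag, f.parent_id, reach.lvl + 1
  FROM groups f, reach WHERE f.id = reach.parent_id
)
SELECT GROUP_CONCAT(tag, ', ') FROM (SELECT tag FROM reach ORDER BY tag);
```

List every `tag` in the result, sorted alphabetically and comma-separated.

lam, nu, omicron, pi, rho

Base: id=10 (omicron), parent_id=5, lvl 0.
Iteration 1: join on id=5 -> nu (id 5, parent_id=4, lvl 1).
Iteration 2: join on id=4 -> lam (id 4, parent_id=3, lvl 2).
Iteration 3: join on id=3 -> rho (id 3, parent_id=1, lvl 3).
Iteration 4: join on id=1 -> pi (id 1, parent_id=NULL, lvl 4).
Iteration 5: parent_id is NULL; no match; recursion stops.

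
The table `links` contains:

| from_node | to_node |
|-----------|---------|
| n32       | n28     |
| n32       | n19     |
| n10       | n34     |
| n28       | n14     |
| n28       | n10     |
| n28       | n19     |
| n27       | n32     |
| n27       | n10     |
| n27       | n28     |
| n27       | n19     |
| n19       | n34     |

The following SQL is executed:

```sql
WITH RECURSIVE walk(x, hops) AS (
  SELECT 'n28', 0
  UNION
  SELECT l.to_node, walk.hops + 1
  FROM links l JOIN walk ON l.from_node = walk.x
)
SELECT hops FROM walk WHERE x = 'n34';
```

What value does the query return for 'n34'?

2

Base: (n28, hops=0).
Iteration 1: edges from {n28} -> (n10, hops=1), (n14, hops=1), (n19, hops=1).
Iteration 2: edges from {n10,n14,n19} -> (n34, hops=2). [UNION drops 1 duplicate row(s)]
Iteration 3: no outgoing edges from {n34}; recursion stops.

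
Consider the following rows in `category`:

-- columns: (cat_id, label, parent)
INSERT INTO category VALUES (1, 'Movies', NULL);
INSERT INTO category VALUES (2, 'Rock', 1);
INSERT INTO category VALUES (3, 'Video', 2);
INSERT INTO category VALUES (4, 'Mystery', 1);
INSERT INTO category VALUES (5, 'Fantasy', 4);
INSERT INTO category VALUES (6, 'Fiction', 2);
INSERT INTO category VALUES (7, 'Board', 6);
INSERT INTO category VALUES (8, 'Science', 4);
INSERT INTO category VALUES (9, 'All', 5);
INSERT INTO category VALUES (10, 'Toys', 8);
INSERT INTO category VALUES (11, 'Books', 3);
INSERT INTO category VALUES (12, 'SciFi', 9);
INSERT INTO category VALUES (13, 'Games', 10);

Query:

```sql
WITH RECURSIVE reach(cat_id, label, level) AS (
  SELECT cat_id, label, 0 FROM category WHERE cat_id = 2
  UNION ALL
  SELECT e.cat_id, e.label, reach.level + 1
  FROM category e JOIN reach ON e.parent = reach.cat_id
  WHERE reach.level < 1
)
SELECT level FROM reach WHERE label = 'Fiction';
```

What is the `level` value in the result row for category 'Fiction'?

1

Base: cat_id=2 (Rock) at level 0.
Iteration 1: rows with parent in {2} -> Video (id 3, level 1), Fiction (id 6, level 1).
Iteration 2: level < 1 fails for all current rows; recursion stops.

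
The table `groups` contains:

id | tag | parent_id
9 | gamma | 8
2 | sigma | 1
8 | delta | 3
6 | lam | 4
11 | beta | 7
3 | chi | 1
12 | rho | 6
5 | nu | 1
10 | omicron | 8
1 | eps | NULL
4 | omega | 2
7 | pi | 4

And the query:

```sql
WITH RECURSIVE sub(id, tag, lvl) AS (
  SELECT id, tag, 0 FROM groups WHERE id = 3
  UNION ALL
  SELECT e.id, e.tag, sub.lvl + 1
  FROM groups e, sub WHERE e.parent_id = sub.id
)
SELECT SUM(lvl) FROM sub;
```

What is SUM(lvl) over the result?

Base: id=3 (chi) at lvl 0.
Iteration 1: rows with parent_id in {3} -> delta (id 8, lvl 1).
Iteration 2: rows with parent_id in {8} -> gamma (id 9, lvl 2), omicron (id 10, lvl 2).
Iteration 3: no rows with parent_id in {9,10}; recursion stops.
SUM(lvl) = 0 + 1 + 2 + 2 = 5.

5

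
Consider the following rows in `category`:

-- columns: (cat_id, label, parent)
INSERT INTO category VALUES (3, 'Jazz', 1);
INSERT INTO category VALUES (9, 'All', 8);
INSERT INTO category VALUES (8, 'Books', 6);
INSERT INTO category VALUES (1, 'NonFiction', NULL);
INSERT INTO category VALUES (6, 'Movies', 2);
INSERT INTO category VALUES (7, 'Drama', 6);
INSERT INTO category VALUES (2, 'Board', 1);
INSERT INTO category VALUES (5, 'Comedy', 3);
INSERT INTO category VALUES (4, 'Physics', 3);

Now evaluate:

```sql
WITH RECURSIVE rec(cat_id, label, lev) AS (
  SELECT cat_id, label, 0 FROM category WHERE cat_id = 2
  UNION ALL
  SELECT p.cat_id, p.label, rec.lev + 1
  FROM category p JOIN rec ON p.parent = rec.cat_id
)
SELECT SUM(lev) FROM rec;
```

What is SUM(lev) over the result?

8

Base: cat_id=2 (Board) at lev 0.
Iteration 1: rows with parent in {2} -> Movies (id 6, lev 1).
Iteration 2: rows with parent in {6} -> Drama (id 7, lev 2), Books (id 8, lev 2).
Iteration 3: rows with parent in {7,8} -> All (id 9, lev 3).
Iteration 4: no rows with parent in {9}; recursion stops.
SUM(lev) = 0 + 1 + 2 + 2 + 3 = 8.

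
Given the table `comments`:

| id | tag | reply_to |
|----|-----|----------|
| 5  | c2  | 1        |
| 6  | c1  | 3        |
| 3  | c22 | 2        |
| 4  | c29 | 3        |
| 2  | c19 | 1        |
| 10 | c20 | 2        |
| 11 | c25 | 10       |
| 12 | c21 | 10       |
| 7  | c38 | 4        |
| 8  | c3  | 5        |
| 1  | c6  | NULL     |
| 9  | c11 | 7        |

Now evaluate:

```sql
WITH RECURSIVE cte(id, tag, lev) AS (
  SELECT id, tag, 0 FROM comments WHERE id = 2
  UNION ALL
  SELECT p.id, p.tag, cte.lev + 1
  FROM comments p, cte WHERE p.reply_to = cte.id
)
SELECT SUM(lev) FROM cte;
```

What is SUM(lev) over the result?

17

Base: id=2 (c19) at lev 0.
Iteration 1: rows with reply_to in {2} -> c22 (id 3, lev 1), c20 (id 10, lev 1).
Iteration 2: rows with reply_to in {3,10} -> c29 (id 4, lev 2), c1 (id 6, lev 2), c25 (id 11, lev 2), c21 (id 12, lev 2).
Iteration 3: rows with reply_to in {4,6,11,12} -> c38 (id 7, lev 3).
Iteration 4: rows with reply_to in {7} -> c11 (id 9, lev 4).
Iteration 5: no rows with reply_to in {9}; recursion stops.
SUM(lev) = 0 + 1 + 1 + 2 + 2 + 2 + 2 + 3 + 4 = 17.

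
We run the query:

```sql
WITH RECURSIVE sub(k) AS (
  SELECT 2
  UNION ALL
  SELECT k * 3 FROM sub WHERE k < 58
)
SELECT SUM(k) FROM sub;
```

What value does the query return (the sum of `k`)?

242

Base: k=2.
Iteration 1: 2 < 58 holds -> k = 2 * 3 = 6.
Iteration 2: 6 < 58 holds -> k = 6 * 3 = 18.
Iteration 3: 18 < 58 holds -> k = 18 * 3 = 54.
Iteration 4: 54 < 58 holds -> k = 54 * 3 = 162.
Iteration 5: 162 < 58 fails; recursion stops.
SUM(k) = 2 + 6 + 18 + 54 + 162 = 242.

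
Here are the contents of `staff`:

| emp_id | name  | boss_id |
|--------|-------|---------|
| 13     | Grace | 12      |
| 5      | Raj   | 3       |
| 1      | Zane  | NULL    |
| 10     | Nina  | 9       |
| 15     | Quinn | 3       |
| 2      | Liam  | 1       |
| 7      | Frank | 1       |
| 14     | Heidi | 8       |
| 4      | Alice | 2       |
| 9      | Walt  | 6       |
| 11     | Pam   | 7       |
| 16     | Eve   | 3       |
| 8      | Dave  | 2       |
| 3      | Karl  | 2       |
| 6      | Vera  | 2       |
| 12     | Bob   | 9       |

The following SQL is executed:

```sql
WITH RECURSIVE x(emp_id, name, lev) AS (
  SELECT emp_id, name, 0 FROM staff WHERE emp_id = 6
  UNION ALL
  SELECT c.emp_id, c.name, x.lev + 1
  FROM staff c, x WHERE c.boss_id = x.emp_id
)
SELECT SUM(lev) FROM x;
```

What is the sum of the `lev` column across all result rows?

8

Base: emp_id=6 (Vera) at lev 0.
Iteration 1: rows with boss_id in {6} -> Walt (id 9, lev 1).
Iteration 2: rows with boss_id in {9} -> Nina (id 10, lev 2), Bob (id 12, lev 2).
Iteration 3: rows with boss_id in {10,12} -> Grace (id 13, lev 3).
Iteration 4: no rows with boss_id in {13}; recursion stops.
SUM(lev) = 0 + 1 + 2 + 2 + 3 = 8.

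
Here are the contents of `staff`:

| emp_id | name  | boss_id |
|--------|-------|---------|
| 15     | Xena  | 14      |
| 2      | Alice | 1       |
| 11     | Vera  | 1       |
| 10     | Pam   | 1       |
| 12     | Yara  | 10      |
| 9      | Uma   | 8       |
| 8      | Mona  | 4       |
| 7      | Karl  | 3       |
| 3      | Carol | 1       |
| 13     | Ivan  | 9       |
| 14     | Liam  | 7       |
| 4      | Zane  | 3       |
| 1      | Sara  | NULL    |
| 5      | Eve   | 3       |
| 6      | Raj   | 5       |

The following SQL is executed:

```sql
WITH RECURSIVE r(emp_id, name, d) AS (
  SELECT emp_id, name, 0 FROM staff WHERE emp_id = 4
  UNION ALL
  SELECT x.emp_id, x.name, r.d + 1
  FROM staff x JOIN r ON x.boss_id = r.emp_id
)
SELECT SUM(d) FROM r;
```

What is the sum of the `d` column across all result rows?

Base: emp_id=4 (Zane) at d 0.
Iteration 1: rows with boss_id in {4} -> Mona (id 8, d 1).
Iteration 2: rows with boss_id in {8} -> Uma (id 9, d 2).
Iteration 3: rows with boss_id in {9} -> Ivan (id 13, d 3).
Iteration 4: no rows with boss_id in {13}; recursion stops.
SUM(d) = 0 + 1 + 2 + 3 = 6.

6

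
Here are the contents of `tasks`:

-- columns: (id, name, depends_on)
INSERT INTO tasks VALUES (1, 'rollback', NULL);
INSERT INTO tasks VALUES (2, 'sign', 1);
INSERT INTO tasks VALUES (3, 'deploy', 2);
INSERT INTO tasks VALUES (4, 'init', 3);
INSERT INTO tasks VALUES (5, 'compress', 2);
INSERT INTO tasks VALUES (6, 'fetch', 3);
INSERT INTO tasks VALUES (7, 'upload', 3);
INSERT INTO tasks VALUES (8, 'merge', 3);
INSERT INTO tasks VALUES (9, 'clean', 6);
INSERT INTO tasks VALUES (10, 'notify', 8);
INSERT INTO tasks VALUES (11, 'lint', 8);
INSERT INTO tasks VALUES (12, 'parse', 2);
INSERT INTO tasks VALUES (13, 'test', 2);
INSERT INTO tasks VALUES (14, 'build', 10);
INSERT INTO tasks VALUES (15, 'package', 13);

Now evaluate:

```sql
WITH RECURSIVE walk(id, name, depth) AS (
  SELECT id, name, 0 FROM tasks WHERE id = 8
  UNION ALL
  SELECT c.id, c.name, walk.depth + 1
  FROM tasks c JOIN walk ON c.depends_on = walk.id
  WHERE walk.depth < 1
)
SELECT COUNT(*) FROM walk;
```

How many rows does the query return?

3

Base: id=8 (merge) at depth 0.
Iteration 1: rows with depends_on in {8} -> notify (id 10, depth 1), lint (id 11, depth 1).
Iteration 2: depth < 1 fails for all current rows; recursion stops.
Total rows emitted: 3.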